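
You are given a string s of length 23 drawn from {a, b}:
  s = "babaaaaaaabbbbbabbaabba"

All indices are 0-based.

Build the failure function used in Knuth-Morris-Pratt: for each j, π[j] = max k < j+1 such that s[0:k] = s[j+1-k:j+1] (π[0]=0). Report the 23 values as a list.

π[0] = 0
j=1 s[j]='a': π[1]=0 (border '')
j=2 s[j]='b': π[2]=1 (border 'b')
j=3 s[j]='a': π[3]=2 (border 'ba')
j=4 s[j]='a': k: 2→0; π[4]=0 (border '')
j=5 s[j]='a': π[5]=0 (border '')
j=6 s[j]='a': π[6]=0 (border '')
j=7 s[j]='a': π[7]=0 (border '')
j=8 s[j]='a': π[8]=0 (border '')
j=9 s[j]='a': π[9]=0 (border '')
j=10 s[j]='b': π[10]=1 (border 'b')
j=11 s[j]='b': k: 1→0; π[11]=1 (border 'b')
j=12 s[j]='b': k: 1→0; π[12]=1 (border 'b')
j=13 s[j]='b': k: 1→0; π[13]=1 (border 'b')
j=14 s[j]='b': k: 1→0; π[14]=1 (border 'b')
j=15 s[j]='a': π[15]=2 (border 'ba')
j=16 s[j]='b': π[16]=3 (border 'bab')
j=17 s[j]='b': k: 3→1→0; π[17]=1 (border 'b')
j=18 s[j]='a': π[18]=2 (border 'ba')
j=19 s[j]='a': k: 2→0; π[19]=0 (border '')
j=20 s[j]='b': π[20]=1 (border 'b')
j=21 s[j]='b': k: 1→0; π[21]=1 (border 'b')
j=22 s[j]='a': π[22]=2 (border 'ba')

[0, 0, 1, 2, 0, 0, 0, 0, 0, 0, 1, 1, 1, 1, 1, 2, 3, 1, 2, 0, 1, 1, 2]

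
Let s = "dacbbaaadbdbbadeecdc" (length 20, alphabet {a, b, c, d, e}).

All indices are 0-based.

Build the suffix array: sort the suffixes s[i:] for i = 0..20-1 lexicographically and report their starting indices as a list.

[5, 6, 1, 7, 13, 4, 12, 3, 11, 9, 19, 2, 17, 0, 10, 8, 18, 14, 16, 15]

rank→(start, suffix):
  0 → (5, 'aaadbdbbadeecdc')
  1 → (6, 'aadbdbbadeecdc')
  2 → (1, 'acbbaaadbdbbadeecdc')
  3 → (7, 'adbdbbadeecdc')
  4 → (13, 'adeecdc')
  5 → (4, 'baaadbdbbadeecdc')
  6 → (12, 'badeecdc')
  7 → (3, 'bbaaadbdbbadeecdc')
  8 → (11, 'bbadeecdc')
  9 → (9, 'bdbbadeecdc')
  10 → (19, 'c')
  11 → (2, 'cbbaaadbdbbadeecdc')
  12 → (17, 'cdc')
  13 → (0, 'dacbbaaadbdbbadeecdc')
  14 → (10, 'dbbadeecdc')
  15 → (8, 'dbdbbadeecdc')
  16 → (18, 'dc')
  17 → (14, 'deecdc')
  18 → (16, 'ecdc')
  19 → (15, 'eecdc')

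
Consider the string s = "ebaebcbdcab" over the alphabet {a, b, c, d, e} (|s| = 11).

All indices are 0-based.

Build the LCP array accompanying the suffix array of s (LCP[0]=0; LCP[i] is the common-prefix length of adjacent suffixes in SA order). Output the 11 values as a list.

[0, 1, 0, 1, 1, 1, 0, 1, 0, 0, 2]

rank | idx | suffix
   0 |   9 | ab
   1 |   2 | aebcbdcab
   2 |  10 | b
   3 |   1 | baebcbdcab
   4 |   4 | bcbdcab
   5 |   6 | bdcab
   6 |   8 | cab
   7 |   5 | cbdcab
   8 |   7 | dcab
   9 |   0 | ebaebcbdcab
  10 |   3 | ebcbdcab

SA = [9, 2, 10, 1, 4, 6, 8, 5, 7, 0, 3]
i: (SA[i-1],SA[i]) lcp shared
  1: (9,2) 1 'a'
  2: (2,10) 0 ''
  3: (10,1) 1 'b'
  4: (1,4) 1 'b'
  5: (4,6) 1 'b'
  6: (6,8) 0 ''
  7: (8,5) 1 'c'
  8: (5,7) 0 ''
  9: (7,0) 0 ''
  10: (0,3) 2 'eb'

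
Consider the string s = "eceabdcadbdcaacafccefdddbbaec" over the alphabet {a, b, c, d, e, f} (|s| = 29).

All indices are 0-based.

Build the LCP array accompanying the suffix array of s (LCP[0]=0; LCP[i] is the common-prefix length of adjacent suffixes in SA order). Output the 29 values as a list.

rank | idx | suffix
   0 |  12 | aacafccefdddbbaec
   1 |   3 | abdcadbdcaacafccefdddbbaec
   2 |  13 | acafccefdddbbaec
   3 |   7 | adbdcaacafccefdddbbaec
   4 |  26 | aec
   5 |  15 | afccefdddbbaec
   6 |  25 | baec
   7 |  24 | bbaec
   8 |   9 | bdcaacafccefdddbbaec
   9 |   4 | bdcadbdcaacafccefdddbbaec
  10 |  28 | c
  11 |  11 | caacafccefdddbbaec
  12 |   6 | cadbdcaacafccefdddbbaec
  13 |  14 | cafccefdddbbaec
  14 |  17 | ccefdddbbaec
  15 |   1 | ceabdcadbdcaacafccefdddbbaec
  16 |  18 | cefdddbbaec
  17 |  23 | dbbaec
  18 |   8 | dbdcaacafccefdddbbaec
  19 |  10 | dcaacafccefdddbbaec
  20 |   5 | dcadbdcaacafccefdddbbaec
  21 |  22 | ddbbaec
  22 |  21 | dddbbaec
  23 |   2 | eabdcadbdcaacafccefdddbbaec
  24 |  27 | ec
  25 |   0 | eceabdcadbdcaacafccefdddbbaec
  26 |  19 | efdddbbaec
  27 |  16 | fccefdddbbaec
  28 |  20 | fdddbbaec

SA = [12, 3, 13, 7, 26, 15, 25, 24, 9, 4, 28, 11, 6, 14, 17, 1, 18, 23, 8, 10, 5, 22, 21, 2, 27, 0, 19, 16, 20]
[i] adj suffixes → lcp
  [1] 12/3 → 1 ('a')
  [2] 3/13 → 1 ('a')
  [3] 13/7 → 1 ('a')
  [4] 7/26 → 1 ('a')
  [5] 26/15 → 1 ('a')
  [6] 15/25 → 0 ('')
  [7] 25/24 → 1 ('b')
  [8] 24/9 → 1 ('b')
  [9] 9/4 → 4 ('bdca')
  [10] 4/28 → 0 ('')
  [11] 28/11 → 1 ('c')
  [12] 11/6 → 2 ('ca')
  [13] 6/14 → 2 ('ca')
  [14] 14/17 → 1 ('c')
  [15] 17/1 → 1 ('c')
  [16] 1/18 → 2 ('ce')
  [17] 18/23 → 0 ('')
  [18] 23/8 → 2 ('db')
  [19] 8/10 → 1 ('d')
  [20] 10/5 → 3 ('dca')
  [21] 5/22 → 1 ('d')
  [22] 22/21 → 2 ('dd')
  [23] 21/2 → 0 ('')
  [24] 2/27 → 1 ('e')
  [25] 27/0 → 2 ('ec')
  [26] 0/19 → 1 ('e')
  [27] 19/16 → 0 ('')
  [28] 16/20 → 1 ('f')

[0, 1, 1, 1, 1, 1, 0, 1, 1, 4, 0, 1, 2, 2, 1, 1, 2, 0, 2, 1, 3, 1, 2, 0, 1, 2, 1, 0, 1]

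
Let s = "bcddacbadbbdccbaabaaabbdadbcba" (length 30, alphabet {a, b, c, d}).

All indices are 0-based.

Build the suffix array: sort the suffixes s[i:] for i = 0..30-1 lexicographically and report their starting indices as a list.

[29, 18, 15, 19, 16, 20, 4, 7, 24, 28, 17, 14, 6, 21, 9, 26, 0, 22, 10, 27, 13, 5, 12, 1, 3, 23, 8, 25, 11, 2]

rank→(start, suffix):
  0 → (29, 'a')
  1 → (18, 'aaabbdadbcba')
  2 → (15, 'aabaaabbdadbcba')
  3 → (19, 'aabbdadbcba')
  4 → (16, 'abaaabbdadbcba')
  5 → (20, 'abbdadbcba')
  6 → (4, 'acbadbbdccbaabaaabbdadbcba')
  7 → (7, 'adbbdccbaabaaabbdadbcba')
  8 → (24, 'adbcba')
  9 → (28, 'ba')
  10 → (17, 'baaabbdadbcba')
  11 → (14, 'baabaaabbdadbcba')
  12 → (6, 'badbbdccbaabaaabbdadbcba')
  13 → (21, 'bbdadbcba')
  14 → (9, 'bbdccbaabaaabbdadbcba')
  15 → (26, 'bcba')
  16 → (0, 'bcddacbadbbdccbaabaaabbdadbcba')
  17 → (22, 'bdadbcba')
  18 → (10, 'bdccbaabaaabbdadbcba')
  19 → (27, 'cba')
  20 → (13, 'cbaabaaabbdadbcba')
  21 → (5, 'cbadbbdccbaabaaabbdadbcba')
  22 → (12, 'ccbaabaaabbdadbcba')
  23 → (1, 'cddacbadbbdccbaabaaabbdadbcba')
  24 → (3, 'dacbadbbdccbaabaaabbdadbcba')
  25 → (23, 'dadbcba')
  26 → (8, 'dbbdccbaabaaabbdadbcba')
  27 → (25, 'dbcba')
  28 → (11, 'dccbaabaaabbdadbcba')
  29 → (2, 'ddacbadbbdccbaabaaabbdadbcba')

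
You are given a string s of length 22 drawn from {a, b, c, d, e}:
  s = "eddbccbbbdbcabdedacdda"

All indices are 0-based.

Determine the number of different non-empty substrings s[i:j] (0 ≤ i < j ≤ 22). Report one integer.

rank→(start, suffix):
  0 → (21, 'a')
  1 → (12, 'abdedacdda')
  2 → (17, 'acdda')
  3 → (6, 'bbbdbcabdedacdda')
  4 → (7, 'bbdbcabdedacdda')
  5 → (10, 'bcabdedacdda')
  6 → (3, 'bccbbbdbcabdedacdda')
  7 → (8, 'bdbcabdedacdda')
  8 → (13, 'bdedacdda')
  9 → (11, 'cabdedacdda')
  10 → (5, 'cbbbdbcabdedacdda')
  11 → (4, 'ccbbbdbcabdedacdda')
  12 → (18, 'cdda')
  13 → (20, 'da')
  14 → (16, 'dacdda')
  15 → (9, 'dbcabdedacdda')
  16 → (2, 'dbccbbbdbcabdedacdda')
  17 → (19, 'dda')
  18 → (1, 'ddbccbbbdbcabdedacdda')
  19 → (14, 'dedacdda')
  20 → (15, 'edacdda')
  21 → (0, 'eddbccbbbdbcabdedacdda')

SA = [21, 12, 17, 6, 7, 10, 3, 8, 13, 11, 5, 4, 18, 20, 16, 9, 2, 19, 1, 14, 15, 0]
rank  pair      lcp
   1  s[21:],s[12:]  1  'a'
   2  s[12:],s[17:]  1  'a'
   3  s[17:],s[6:]  0  ''
   4  s[6:],s[7:]  2  'bb'
   5  s[7:],s[10:]  1  'b'
   6  s[10:],s[3:]  2  'bc'
   7  s[3:],s[8:]  1  'b'
   8  s[8:],s[13:]  2  'bd'
   9  s[13:],s[11:]  0  ''
  10  s[11:],s[5:]  1  'c'
  11  s[5:],s[4:]  1  'c'
  12  s[4:],s[18:]  1  'c'
  13  s[18:],s[20:]  0  ''
  14  s[20:],s[16:]  2  'da'
  15  s[16:],s[9:]  1  'd'
  16  s[9:],s[2:]  3  'dbc'
  17  s[2:],s[19:]  1  'd'
  18  s[19:],s[1:]  2  'dd'
  19  s[1:],s[14:]  1  'd'
  20  s[14:],s[15:]  0  ''
  21  s[15:],s[0:]  2  'ed'

n(n+1)/2 = 22·23/2 = 253
Σ LCP = 0 + 1 + 1 + 0 + 2 + 1 + 2 + 1 + 2 + 0 + 1 + 1 + 1 + 0 + 2 + 1 + 3 + 1 + 2 + 1 + 0 + 2 = 25
distinct = 253 − 25 = 228

228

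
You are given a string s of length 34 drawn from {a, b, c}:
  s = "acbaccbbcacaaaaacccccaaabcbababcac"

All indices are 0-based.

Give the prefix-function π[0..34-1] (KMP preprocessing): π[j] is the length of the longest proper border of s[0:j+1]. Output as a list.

π[0] = 0
j=1 s[j]='c': π[1]=0 (border '')
j=2 s[j]='b': π[2]=0 (border '')
j=3 s[j]='a': π[3]=1 (border 'a')
j=4 s[j]='c': π[4]=2 (border 'ac')
j=5 s[j]='c': k: 2→0; π[5]=0 (border '')
j=6 s[j]='b': π[6]=0 (border '')
j=7 s[j]='b': π[7]=0 (border '')
j=8 s[j]='c': π[8]=0 (border '')
j=9 s[j]='a': π[9]=1 (border 'a')
j=10 s[j]='c': π[10]=2 (border 'ac')
j=11 s[j]='a': k: 2→0; π[11]=1 (border 'a')
j=12 s[j]='a': k: 1→0; π[12]=1 (border 'a')
j=13 s[j]='a': k: 1→0; π[13]=1 (border 'a')
j=14 s[j]='a': k: 1→0; π[14]=1 (border 'a')
j=15 s[j]='a': k: 1→0; π[15]=1 (border 'a')
j=16 s[j]='c': π[16]=2 (border 'ac')
j=17 s[j]='c': k: 2→0; π[17]=0 (border '')
j=18 s[j]='c': π[18]=0 (border '')
j=19 s[j]='c': π[19]=0 (border '')
j=20 s[j]='c': π[20]=0 (border '')
j=21 s[j]='a': π[21]=1 (border 'a')
j=22 s[j]='a': k: 1→0; π[22]=1 (border 'a')
j=23 s[j]='a': k: 1→0; π[23]=1 (border 'a')
j=24 s[j]='b': k: 1→0; π[24]=0 (border '')
j=25 s[j]='c': π[25]=0 (border '')
j=26 s[j]='b': π[26]=0 (border '')
j=27 s[j]='a': π[27]=1 (border 'a')
j=28 s[j]='b': k: 1→0; π[28]=0 (border '')
j=29 s[j]='a': π[29]=1 (border 'a')
j=30 s[j]='b': k: 1→0; π[30]=0 (border '')
j=31 s[j]='c': π[31]=0 (border '')
j=32 s[j]='a': π[32]=1 (border 'a')
j=33 s[j]='c': π[33]=2 (border 'ac')

[0, 0, 0, 1, 2, 0, 0, 0, 0, 1, 2, 1, 1, 1, 1, 1, 2, 0, 0, 0, 0, 1, 1, 1, 0, 0, 0, 1, 0, 1, 0, 0, 1, 2]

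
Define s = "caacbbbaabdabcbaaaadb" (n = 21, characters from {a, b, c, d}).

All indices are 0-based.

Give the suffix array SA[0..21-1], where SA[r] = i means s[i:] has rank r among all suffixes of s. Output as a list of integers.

[15, 16, 7, 1, 17, 11, 8, 2, 18, 20, 14, 6, 5, 4, 12, 9, 0, 13, 3, 10, 19]

rank→(start, suffix):
  0 → (15, 'aaaadb')
  1 → (16, 'aaadb')
  2 → (7, 'aabdabcbaaaadb')
  3 → (1, 'aacbbbaabdabcbaaaadb')
  4 → (17, 'aadb')
  5 → (11, 'abcbaaaadb')
  6 → (8, 'abdabcbaaaadb')
  7 → (2, 'acbbbaabdabcbaaaadb')
  8 → (18, 'adb')
  9 → (20, 'b')
  10 → (14, 'baaaadb')
  11 → (6, 'baabdabcbaaaadb')
  12 → (5, 'bbaabdabcbaaaadb')
  13 → (4, 'bbbaabdabcbaaaadb')
  14 → (12, 'bcbaaaadb')
  15 → (9, 'bdabcbaaaadb')
  16 → (0, 'caacbbbaabdabcbaaaadb')
  17 → (13, 'cbaaaadb')
  18 → (3, 'cbbbaabdabcbaaaadb')
  19 → (10, 'dabcbaaaadb')
  20 → (19, 'db')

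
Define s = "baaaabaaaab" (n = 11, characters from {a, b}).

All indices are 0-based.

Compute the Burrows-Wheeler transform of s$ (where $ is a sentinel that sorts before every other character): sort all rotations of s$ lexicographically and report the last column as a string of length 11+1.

rank  rotation      last
    0  $baaaabaaaab  b
    1  aaaab$baaaab  b
    2  aaaabaaaab$b  b
    3  aaab$baaaaba  a
    4  aaabaaaab$ba  a
    5  aab$baaaabaa  a
    6  aabaaaab$baa  a
    7  ab$baaaabaaa  a
    8  abaaaab$baaa  a
    9  b$baaaabaaaa  a
   10  baaaab$baaaa  a
   11  baaaabaaaab$  $

bbbaaaaaaaa$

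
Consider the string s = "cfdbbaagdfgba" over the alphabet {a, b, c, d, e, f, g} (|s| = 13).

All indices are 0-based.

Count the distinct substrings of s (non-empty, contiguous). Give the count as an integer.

sorted suffixes:
  #0 SA[0]=12  'a'
  #1 SA[1]=5  'aagdfgba'
  #2 SA[2]=6  'agdfgba'
  #3 SA[3]=11  'ba'
  #4 SA[4]=4  'baagdfgba'
  #5 SA[5]=3  'bbaagdfgba'
  #6 SA[6]=0  'cfdbbaagdfgba'
  #7 SA[7]=2  'dbbaagdfgba'
  #8 SA[8]=8  'dfgba'
  #9 SA[9]=1  'fdbbaagdfgba'
  #10 SA[10]=9  'fgba'
  #11 SA[11]=10  'gba'
  #12 SA[12]=7  'gdfgba'

SA = [12, 5, 6, 11, 4, 3, 0, 2, 8, 1, 9, 10, 7]
i: (SA[i-1],SA[i]) lcp shared
  1: (12,5) 1 'a'
  2: (5,6) 1 'a'
  3: (6,11) 0 ''
  4: (11,4) 2 'ba'
  5: (4,3) 1 'b'
  6: (3,0) 0 ''
  7: (0,2) 0 ''
  8: (2,8) 1 'd'
  9: (8,1) 0 ''
  10: (1,9) 1 'f'
  11: (9,10) 0 ''
  12: (10,7) 1 'g'

n(n+1)/2 = 13·14/2 = 91
Σ LCP = 0 + 1 + 1 + 0 + 2 + 1 + 0 + 0 + 1 + 0 + 1 + 0 + 1 = 8
distinct = 91 − 8 = 83

83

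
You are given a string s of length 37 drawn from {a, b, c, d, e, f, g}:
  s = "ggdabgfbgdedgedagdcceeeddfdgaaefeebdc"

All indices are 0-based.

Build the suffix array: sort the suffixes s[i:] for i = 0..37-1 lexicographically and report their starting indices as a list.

rank | idx | suffix
   0 |  28 | aaefeebdc
   1 |   3 | abgfbgdedgedagdcceeeddfdgaaefeebdc
   2 |  29 | aefeebdc
   3 |  15 | agdcceeeddfdgaaefeebdc
   4 |  34 | bdc
   5 |   7 | bgdedgedagdcceeeddfdgaaefeebdc
   6 |   4 | bgfbgdedgedagdcceeeddfdgaaefeebdc
   7 |  36 | c
   8 |  18 | cceeeddfdgaaefeebdc
   9 |  19 | ceeeddfdgaaefeebdc
  10 |   2 | dabgfbgdedgedagdcceeeddfdgaaefeebdc
  11 |  14 | dagdcceeeddfdgaaefeebdc
  12 |  35 | dc
  13 |  17 | dcceeeddfdgaaefeebdc
  14 |  23 | ddfdgaaefeebdc
  15 |   9 | dedgedagdcceeeddfdgaaefeebdc
  16 |  24 | dfdgaaefeebdc
  17 |  26 | dgaaefeebdc
  18 |  11 | dgedagdcceeeddfdgaaefeebdc
  19 |  33 | ebdc
  20 |  13 | edagdcceeeddfdgaaefeebdc
  21 |  22 | eddfdgaaefeebdc
  22 |  10 | edgedagdcceeeddfdgaaefeebdc
  23 |  32 | eebdc
  24 |  21 | eeddfdgaaefeebdc
  25 |  20 | eeeddfdgaaefeebdc
  26 |  30 | efeebdc
  27 |   6 | fbgdedgedagdcceeeddfdgaaefeebdc
  28 |  25 | fdgaaefeebdc
  29 |  31 | feebdc
  30 |  27 | gaaefeebdc
  31 |   1 | gdabgfbgdedgedagdcceeeddfdgaaefeebdc
  32 |  16 | gdcceeeddfdgaaefeebdc
  33 |   8 | gdedgedagdcceeeddfdgaaefeebdc
  34 |  12 | gedagdcceeeddfdgaaefeebdc
  35 |   5 | gfbgdedgedagdcceeeddfdgaaefeebdc
  36 |   0 | ggdabgfbgdedgedagdcceeeddfdgaaefeebdc

[28, 3, 29, 15, 34, 7, 4, 36, 18, 19, 2, 14, 35, 17, 23, 9, 24, 26, 11, 33, 13, 22, 10, 32, 21, 20, 30, 6, 25, 31, 27, 1, 16, 8, 12, 5, 0]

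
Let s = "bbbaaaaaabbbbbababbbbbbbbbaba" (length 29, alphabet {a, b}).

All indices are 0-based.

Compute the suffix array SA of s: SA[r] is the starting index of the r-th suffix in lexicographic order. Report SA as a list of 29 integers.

[28, 3, 4, 5, 6, 7, 26, 14, 8, 16, 27, 2, 25, 13, 15, 1, 24, 12, 0, 23, 11, 22, 10, 21, 9, 20, 19, 18, 17]

rank | idx | suffix
   0 |  28 | a
   1 |   3 | aaaaaabbbbbababbbbbbbbbaba
   2 |   4 | aaaaabbbbbababbbbbbbbbaba
   3 |   5 | aaaabbbbbababbbbbbbbbaba
   4 |   6 | aaabbbbbababbbbbbbbbaba
   5 |   7 | aabbbbbababbbbbbbbbaba
   6 |  26 | aba
   7 |  14 | ababbbbbbbbbaba
   8 |   8 | abbbbbababbbbbbbbbaba
   9 |  16 | abbbbbbbbbaba
  10 |  27 | ba
  11 |   2 | baaaaaabbbbbababbbbbbbbbaba
  12 |  25 | baba
  13 |  13 | bababbbbbbbbbaba
  14 |  15 | babbbbbbbbbaba
  15 |   1 | bbaaaaaabbbbbababbbbbbbbbaba
  16 |  24 | bbaba
  17 |  12 | bbababbbbbbbbbaba
  18 |   0 | bbbaaaaaabbbbbababbbbbbbbbaba
  19 |  23 | bbbaba
  20 |  11 | bbbababbbbbbbbbaba
  21 |  22 | bbbbaba
  22 |  10 | bbbbababbbbbbbbbaba
  23 |  21 | bbbbbaba
  24 |   9 | bbbbbababbbbbbbbbaba
  25 |  20 | bbbbbbaba
  26 |  19 | bbbbbbbaba
  27 |  18 | bbbbbbbbaba
  28 |  17 | bbbbbbbbbaba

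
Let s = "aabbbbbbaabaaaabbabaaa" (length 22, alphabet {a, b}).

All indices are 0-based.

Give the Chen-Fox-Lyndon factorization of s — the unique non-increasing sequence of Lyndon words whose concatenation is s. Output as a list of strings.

["aabbbbbb", "aab", "aaaabbab", "a", "a", "a"]

emit factor 1: 'aabbbbbb' (i=0, period=8)
emit factor 2: 'aab' (i=8, period=3)
emit factor 3: 'aaaabbab' (i=11, period=8)
emit factor 4: 'a' (i=19, period=1)
emit factor 5: 'a' (i=20, period=1)
emit factor 6: 'a' (i=21, period=1)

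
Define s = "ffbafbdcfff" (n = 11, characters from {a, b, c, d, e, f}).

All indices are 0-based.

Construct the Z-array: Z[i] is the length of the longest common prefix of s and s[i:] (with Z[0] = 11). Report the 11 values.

[11, 1, 0, 0, 1, 0, 0, 0, 2, 2, 1]

Z[0]=11
i=1: i≥r, start 0; Z[1]=1 grow→box=[1,2)
i=2: i≥r, start 0; Z[2]=0
i=3: i≥r, start 0; Z[3]=0
i=4: i≥r, start 0; Z[4]=1 grow→box=[4,5)
i=5: i≥r, start 0; Z[5]=0
i=6: i≥r, start 0; Z[6]=0
i=7: i≥r, start 0; Z[7]=0
i=8: i≥r, start 0; Z[8]=2 grow→box=[8,10)
i=9: min(r-i=1, Z[1]=1)=1; Z[9]=2 grow→box=[9,11)
i=10: min(r-i=1, Z[1]=1)=1; Z[10]=1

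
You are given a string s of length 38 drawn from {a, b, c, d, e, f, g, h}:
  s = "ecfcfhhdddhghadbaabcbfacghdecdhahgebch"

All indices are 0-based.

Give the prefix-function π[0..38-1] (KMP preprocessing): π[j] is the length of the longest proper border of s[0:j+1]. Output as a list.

[0, 0, 0, 0, 0, 0, 0, 0, 0, 0, 0, 0, 0, 0, 0, 0, 0, 0, 0, 0, 0, 0, 0, 0, 0, 0, 0, 1, 2, 0, 0, 0, 0, 0, 1, 0, 0, 0]

π[0] = 0
j=1 s[j]='c': π[1]=0 (border '')
j=2 s[j]='f': π[2]=0 (border '')
j=3 s[j]='c': π[3]=0 (border '')
j=4 s[j]='f': π[4]=0 (border '')
j=5 s[j]='h': π[5]=0 (border '')
j=6 s[j]='h': π[6]=0 (border '')
j=7 s[j]='d': π[7]=0 (border '')
j=8 s[j]='d': π[8]=0 (border '')
j=9 s[j]='d': π[9]=0 (border '')
j=10 s[j]='h': π[10]=0 (border '')
j=11 s[j]='g': π[11]=0 (border '')
j=12 s[j]='h': π[12]=0 (border '')
j=13 s[j]='a': π[13]=0 (border '')
j=14 s[j]='d': π[14]=0 (border '')
j=15 s[j]='b': π[15]=0 (border '')
j=16 s[j]='a': π[16]=0 (border '')
j=17 s[j]='a': π[17]=0 (border '')
j=18 s[j]='b': π[18]=0 (border '')
j=19 s[j]='c': π[19]=0 (border '')
j=20 s[j]='b': π[20]=0 (border '')
j=21 s[j]='f': π[21]=0 (border '')
j=22 s[j]='a': π[22]=0 (border '')
j=23 s[j]='c': π[23]=0 (border '')
j=24 s[j]='g': π[24]=0 (border '')
j=25 s[j]='h': π[25]=0 (border '')
j=26 s[j]='d': π[26]=0 (border '')
j=27 s[j]='e': π[27]=1 (border 'e')
j=28 s[j]='c': π[28]=2 (border 'ec')
j=29 s[j]='d': k: 2→0; π[29]=0 (border '')
j=30 s[j]='h': π[30]=0 (border '')
j=31 s[j]='a': π[31]=0 (border '')
j=32 s[j]='h': π[32]=0 (border '')
j=33 s[j]='g': π[33]=0 (border '')
j=34 s[j]='e': π[34]=1 (border 'e')
j=35 s[j]='b': k: 1→0; π[35]=0 (border '')
j=36 s[j]='c': π[36]=0 (border '')
j=37 s[j]='h': π[37]=0 (border '')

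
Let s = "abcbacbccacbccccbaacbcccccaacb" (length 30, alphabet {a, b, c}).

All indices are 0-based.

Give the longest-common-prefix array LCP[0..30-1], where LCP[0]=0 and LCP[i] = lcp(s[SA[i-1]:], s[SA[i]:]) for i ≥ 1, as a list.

[0, 4, 1, 1, 3, 5, 7, 0, 1, 2, 1, 2, 3, 5, 0, 2, 1, 2, 3, 2, 4, 6, 1, 3, 2, 2, 3, 3, 4, 4]

rank | idx | suffix
   0 |  26 | aacb
   1 |  17 | aacbcccccaacb
   2 |   0 | abcbacbccacbccccbaacbcccccaacb
   3 |  27 | acb
   4 |   4 | acbccacbccccbaacbcccccaacb
   5 |   9 | acbccccbaacbcccccaacb
   6 |  18 | acbcccccaacb
   7 |  29 | b
   8 |  16 | baacbcccccaacb
   9 |   3 | bacbccacbccccbaacbcccccaacb
  10 |   1 | bcbacbccacbccccbaacbcccccaacb
  11 |   6 | bccacbccccbaacbcccccaacb
  12 |  11 | bccccbaacbcccccaacb
  13 |  20 | bcccccaacb
  14 |  25 | caacb
  15 |   8 | cacbccccbaacbcccccaacb
  16 |  28 | cb
  17 |  15 | cbaacbcccccaacb
  18 |   2 | cbacbccacbccccbaacbcccccaacb
  19 |   5 | cbccacbccccbaacbcccccaacb
  20 |  10 | cbccccbaacbcccccaacb
  21 |  19 | cbcccccaacb
  22 |  24 | ccaacb
  23 |   7 | ccacbccccbaacbcccccaacb
  24 |  14 | ccbaacbcccccaacb
  25 |  23 | cccaacb
  26 |  13 | cccbaacbcccccaacb
  27 |  22 | ccccaacb
  28 |  12 | ccccbaacbcccccaacb
  29 |  21 | cccccaacb

SA = [26, 17, 0, 27, 4, 9, 18, 29, 16, 3, 1, 6, 11, 20, 25, 8, 28, 15, 2, 5, 10, 19, 24, 7, 14, 23, 13, 22, 12, 21]
rank  pair      lcp
   1  s[26:],s[17:]  4  'aacb'
   2  s[17:],s[0:]  1  'a'
   3  s[0:],s[27:]  1  'a'
   4  s[27:],s[4:]  3  'acb'
   5  s[4:],s[9:]  5  'acbcc'
   6  s[9:],s[18:]  7  'acbcccc'
   7  s[18:],s[29:]  0  ''
   8  s[29:],s[16:]  1  'b'
   9  s[16:],s[3:]  2  'ba'
  10  s[3:],s[1:]  1  'b'
  11  s[1:],s[6:]  2  'bc'
  12  s[6:],s[11:]  3  'bcc'
  13  s[11:],s[20:]  5  'bcccc'
  14  s[20:],s[25:]  0  ''
  15  s[25:],s[8:]  2  'ca'
  16  s[8:],s[28:]  1  'c'
  17  s[28:],s[15:]  2  'cb'
  18  s[15:],s[2:]  3  'cba'
  19  s[2:],s[5:]  2  'cb'
  20  s[5:],s[10:]  4  'cbcc'
  21  s[10:],s[19:]  6  'cbcccc'
  22  s[19:],s[24:]  1  'c'
  23  s[24:],s[7:]  3  'cca'
  24  s[7:],s[14:]  2  'cc'
  25  s[14:],s[23:]  2  'cc'
  26  s[23:],s[13:]  3  'ccc'
  27  s[13:],s[22:]  3  'ccc'
  28  s[22:],s[12:]  4  'cccc'
  29  s[12:],s[21:]  4  'cccc'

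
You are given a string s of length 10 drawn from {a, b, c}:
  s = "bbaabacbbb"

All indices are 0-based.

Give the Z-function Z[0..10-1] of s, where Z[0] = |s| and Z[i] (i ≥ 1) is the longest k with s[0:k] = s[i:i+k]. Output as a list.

Z[0]=10
i=1: i≥r, start 0; Z[1]=1 grow→box=[1,2)
i=2: i≥r, start 0; Z[2]=0
i=3: i≥r, start 0; Z[3]=0
i=4: i≥r, start 0; Z[4]=1 grow→box=[4,5)
i=5: i≥r, start 0; Z[5]=0
i=6: i≥r, start 0; Z[6]=0
i=7: i≥r, start 0; Z[7]=2 grow→box=[7,9)
i=8: min(r-i=1, Z[1]=1)=1; Z[8]=2 grow→box=[8,10)
i=9: min(r-i=1, Z[1]=1)=1; Z[9]=1

[10, 1, 0, 0, 1, 0, 0, 2, 2, 1]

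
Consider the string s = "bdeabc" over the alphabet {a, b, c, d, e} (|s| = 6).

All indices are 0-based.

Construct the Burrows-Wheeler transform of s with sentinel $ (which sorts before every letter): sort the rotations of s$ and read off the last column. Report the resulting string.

cea$bbd

rank  rotation last
    0  $bdeabc  c
    1  abc$bde  e
    2  bc$bdea  a
    3  bdeabc$  $
    4  c$bdeab  b
    5  deabc$b  b
    6  eabc$bd  d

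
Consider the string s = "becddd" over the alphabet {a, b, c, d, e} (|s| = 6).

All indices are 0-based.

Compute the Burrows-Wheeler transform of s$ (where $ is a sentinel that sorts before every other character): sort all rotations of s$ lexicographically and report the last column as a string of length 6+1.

rank  rotation last
    0  $becddd  d
    1  becddd$  $
    2  cddd$be  e
    3  d$becdd  d
    4  dd$becd  d
    5  ddd$bec  c
    6  ecddd$b  b

d$eddcb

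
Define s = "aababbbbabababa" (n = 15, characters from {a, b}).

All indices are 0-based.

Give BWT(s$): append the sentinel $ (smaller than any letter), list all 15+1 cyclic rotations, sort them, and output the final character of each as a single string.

ab$bbbabaaababba

rank  rotation          last
    0  $aababbbbabababa  a
    1  a$aababbbbababab  b
    2  aababbbbabababa$  $
    3  aba$aababbbbabab  b
    4  ababa$aababbbbab  b
    5  abababa$aababbbb  b
    6  ababbbbabababa$a  a
    7  abbbbabababa$aab  b
    8  ba$aababbbbababa  a
    9  baba$aababbbbaba  a
   10  bababa$aababbbba  a
   11  babababa$aababbb  b
   12  babbbbabababa$aa  a
   13  bbabababa$aababb  b
   14  bbbabababa$aabab  b
   15  bbbbabababa$aaba  a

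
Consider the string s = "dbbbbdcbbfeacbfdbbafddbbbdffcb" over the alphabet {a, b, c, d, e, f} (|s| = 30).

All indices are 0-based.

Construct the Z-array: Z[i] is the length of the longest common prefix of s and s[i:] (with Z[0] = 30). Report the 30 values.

Z[0]=30
i=1: fresh scan; Z[1]=0
i=2: fresh scan; Z[2]=0
i=3: fresh scan; Z[3]=0
i=4: fresh scan; Z[4]=0
i=5: fresh scan; Z[5]=1 extend→box=[5,6)
i=6: fresh scan; Z[6]=0
i=7: fresh scan; Z[7]=0
i=8: fresh scan; Z[8]=0
i=9: fresh scan; Z[9]=0
i=10: fresh scan; Z[10]=0
i=11: fresh scan; Z[11]=0
i=12: fresh scan; Z[12]=0
i=13: fresh scan; Z[13]=0
i=14: fresh scan; Z[14]=0
i=15: fresh scan; Z[15]=3 extend→box=[15,18)
i=16: min(r-i=2, Z[1]=0)=0; Z[16]=0
i=17: min(r-i=1, Z[2]=0)=0; Z[17]=0
i=18: fresh scan; Z[18]=0
i=19: fresh scan; Z[19]=0
i=20: fresh scan; Z[20]=1 extend→box=[20,21)
i=21: fresh scan; Z[21]=4 extend→box=[21,25)
i=22: min(r-i=3, Z[1]=0)=0; Z[22]=0
i=23: min(r-i=2, Z[2]=0)=0; Z[23]=0
i=24: min(r-i=1, Z[3]=0)=0; Z[24]=0
i=25: fresh scan; Z[25]=1 extend→box=[25,26)
i=26: fresh scan; Z[26]=0
i=27: fresh scan; Z[27]=0
i=28: fresh scan; Z[28]=0
i=29: fresh scan; Z[29]=0

[30, 0, 0, 0, 0, 1, 0, 0, 0, 0, 0, 0, 0, 0, 0, 3, 0, 0, 0, 0, 1, 4, 0, 0, 0, 1, 0, 0, 0, 0]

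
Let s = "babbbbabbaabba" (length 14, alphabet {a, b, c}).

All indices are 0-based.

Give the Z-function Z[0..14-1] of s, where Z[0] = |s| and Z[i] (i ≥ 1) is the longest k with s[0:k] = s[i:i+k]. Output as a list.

[14, 0, 1, 1, 1, 4, 0, 1, 2, 0, 0, 1, 2, 0]

Z[0]=14
i=1: fresh scan; Z[1]=0
i=2: fresh scan; Z[2]=1 extend→box=[2,3)
i=3: fresh scan; Z[3]=1 extend→box=[3,4)
i=4: fresh scan; Z[4]=1 extend→box=[4,5)
i=5: fresh scan; Z[5]=4 extend→box=[5,9)
i=6: min(r-i=3, Z[1]=0)=0; Z[6]=0
i=7: min(r-i=2, Z[2]=1)=1; Z[7]=1
i=8: min(r-i=1, Z[3]=1)=1; Z[8]=2 extend→box=[8,10)
i=9: min(r-i=1, Z[1]=0)=0; Z[9]=0
i=10: fresh scan; Z[10]=0
i=11: fresh scan; Z[11]=1 extend→box=[11,12)
i=12: fresh scan; Z[12]=2 extend→box=[12,14)
i=13: min(r-i=1, Z[1]=0)=0; Z[13]=0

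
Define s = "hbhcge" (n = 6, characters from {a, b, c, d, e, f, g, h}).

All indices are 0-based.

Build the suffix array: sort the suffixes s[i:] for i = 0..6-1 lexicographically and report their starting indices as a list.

sorted suffixes:
  #0 SA[0]=1  'bhcge'
  #1 SA[1]=3  'cge'
  #2 SA[2]=5  'e'
  #3 SA[3]=4  'ge'
  #4 SA[4]=0  'hbhcge'
  #5 SA[5]=2  'hcge'

[1, 3, 5, 4, 0, 2]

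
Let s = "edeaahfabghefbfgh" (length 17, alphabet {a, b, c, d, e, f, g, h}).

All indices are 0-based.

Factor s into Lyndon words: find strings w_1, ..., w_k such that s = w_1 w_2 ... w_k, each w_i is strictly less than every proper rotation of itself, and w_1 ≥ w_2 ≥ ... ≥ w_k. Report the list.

emit factor 1: 'e' (i=0, period=1)
emit factor 2: 'de' (i=1, period=2)
emit factor 3: 'aahfabghefbfgh' (i=3, period=14)

["e", "de", "aahfabghefbfgh"]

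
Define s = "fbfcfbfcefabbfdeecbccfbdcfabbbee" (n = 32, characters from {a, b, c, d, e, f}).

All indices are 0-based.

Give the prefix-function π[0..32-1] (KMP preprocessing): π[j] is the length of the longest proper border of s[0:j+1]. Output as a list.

[0, 0, 1, 0, 1, 2, 3, 4, 0, 1, 0, 0, 0, 1, 0, 0, 0, 0, 0, 0, 0, 1, 2, 0, 0, 1, 0, 0, 0, 0, 0, 0]

π[0] = 0
j=1 s[j]='b': π[1]=0 (border '')
j=2 s[j]='f': π[2]=1 (border 'f')
j=3 s[j]='c': k: 1→0; π[3]=0 (border '')
j=4 s[j]='f': π[4]=1 (border 'f')
j=5 s[j]='b': π[5]=2 (border 'fb')
j=6 s[j]='f': π[6]=3 (border 'fbf')
j=7 s[j]='c': π[7]=4 (border 'fbfc')
j=8 s[j]='e': k: 4→0; π[8]=0 (border '')
j=9 s[j]='f': π[9]=1 (border 'f')
j=10 s[j]='a': k: 1→0; π[10]=0 (border '')
j=11 s[j]='b': π[11]=0 (border '')
j=12 s[j]='b': π[12]=0 (border '')
j=13 s[j]='f': π[13]=1 (border 'f')
j=14 s[j]='d': k: 1→0; π[14]=0 (border '')
j=15 s[j]='e': π[15]=0 (border '')
j=16 s[j]='e': π[16]=0 (border '')
j=17 s[j]='c': π[17]=0 (border '')
j=18 s[j]='b': π[18]=0 (border '')
j=19 s[j]='c': π[19]=0 (border '')
j=20 s[j]='c': π[20]=0 (border '')
j=21 s[j]='f': π[21]=1 (border 'f')
j=22 s[j]='b': π[22]=2 (border 'fb')
j=23 s[j]='d': k: 2→0; π[23]=0 (border '')
j=24 s[j]='c': π[24]=0 (border '')
j=25 s[j]='f': π[25]=1 (border 'f')
j=26 s[j]='a': k: 1→0; π[26]=0 (border '')
j=27 s[j]='b': π[27]=0 (border '')
j=28 s[j]='b': π[28]=0 (border '')
j=29 s[j]='b': π[29]=0 (border '')
j=30 s[j]='e': π[30]=0 (border '')
j=31 s[j]='e': π[31]=0 (border '')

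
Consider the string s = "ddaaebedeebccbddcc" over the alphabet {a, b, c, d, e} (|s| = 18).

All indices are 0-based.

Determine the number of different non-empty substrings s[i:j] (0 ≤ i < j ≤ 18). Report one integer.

155

sorted suffixes:
  #0 SA[0]=2  'aaebedeebccbddcc'
  #1 SA[1]=3  'aebedeebccbddcc'
  #2 SA[2]=10  'bccbddcc'
  #3 SA[3]=13  'bddcc'
  #4 SA[4]=5  'bedeebccbddcc'
  #5 SA[5]=17  'c'
  #6 SA[6]=12  'cbddcc'
  #7 SA[7]=16  'cc'
  #8 SA[8]=11  'ccbddcc'
  #9 SA[9]=1  'daaebedeebccbddcc'
  #10 SA[10]=15  'dcc'
  #11 SA[11]=0  'ddaaebedeebccbddcc'
  #12 SA[12]=14  'ddcc'
  #13 SA[13]=7  'deebccbddcc'
  #14 SA[14]=9  'ebccbddcc'
  #15 SA[15]=4  'ebedeebccbddcc'
  #16 SA[16]=6  'edeebccbddcc'
  #17 SA[17]=8  'eebccbddcc'

SA = [2, 3, 10, 13, 5, 17, 12, 16, 11, 1, 15, 0, 14, 7, 9, 4, 6, 8]
[i] adj suffixes → lcp
  [1] 2/3 → 1 ('a')
  [2] 3/10 → 0 ('')
  [3] 10/13 → 1 ('b')
  [4] 13/5 → 1 ('b')
  [5] 5/17 → 0 ('')
  [6] 17/12 → 1 ('c')
  [7] 12/16 → 1 ('c')
  [8] 16/11 → 2 ('cc')
  [9] 11/1 → 0 ('')
  [10] 1/15 → 1 ('d')
  [11] 15/0 → 1 ('d')
  [12] 0/14 → 2 ('dd')
  [13] 14/7 → 1 ('d')
  [14] 7/9 → 0 ('')
  [15] 9/4 → 2 ('eb')
  [16] 4/6 → 1 ('e')
  [17] 6/8 → 1 ('e')

n(n+1)/2 = 18·19/2 = 171
Σ LCP = 0 + 1 + 0 + 1 + 1 + 0 + 1 + 1 + 2 + 0 + 1 + 1 + 2 + 1 + 0 + 2 + 1 + 1 = 16
distinct = 171 − 16 = 155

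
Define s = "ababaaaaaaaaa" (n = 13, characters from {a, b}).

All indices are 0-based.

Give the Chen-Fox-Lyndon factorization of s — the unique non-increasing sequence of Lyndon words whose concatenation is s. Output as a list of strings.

emit factor 1: 'ab' (i=0, period=2)
emit factor 2: 'ab' (i=2, period=2)
emit factor 3: 'a' (i=4, period=1)
emit factor 4: 'a' (i=5, period=1)
emit factor 5: 'a' (i=6, period=1)
emit factor 6: 'a' (i=7, period=1)
emit factor 7: 'a' (i=8, period=1)
emit factor 8: 'a' (i=9, period=1)
emit factor 9: 'a' (i=10, period=1)
emit factor 10: 'a' (i=11, period=1)
emit factor 11: 'a' (i=12, period=1)

["ab", "ab", "a", "a", "a", "a", "a", "a", "a", "a", "a"]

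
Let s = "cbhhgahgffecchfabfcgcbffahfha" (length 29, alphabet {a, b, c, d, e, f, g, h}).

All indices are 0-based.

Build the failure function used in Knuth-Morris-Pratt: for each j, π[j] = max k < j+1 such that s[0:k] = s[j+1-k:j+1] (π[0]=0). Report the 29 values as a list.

[0, 0, 0, 0, 0, 0, 0, 0, 0, 0, 0, 1, 1, 0, 0, 0, 0, 0, 1, 0, 1, 2, 0, 0, 0, 0, 0, 0, 0]

π[0] = 0
j=1 s[j]='b': π[1]=0 (border '')
j=2 s[j]='h': π[2]=0 (border '')
j=3 s[j]='h': π[3]=0 (border '')
j=4 s[j]='g': π[4]=0 (border '')
j=5 s[j]='a': π[5]=0 (border '')
j=6 s[j]='h': π[6]=0 (border '')
j=7 s[j]='g': π[7]=0 (border '')
j=8 s[j]='f': π[8]=0 (border '')
j=9 s[j]='f': π[9]=0 (border '')
j=10 s[j]='e': π[10]=0 (border '')
j=11 s[j]='c': π[11]=1 (border 'c')
j=12 s[j]='c': k: 1→0; π[12]=1 (border 'c')
j=13 s[j]='h': k: 1→0; π[13]=0 (border '')
j=14 s[j]='f': π[14]=0 (border '')
j=15 s[j]='a': π[15]=0 (border '')
j=16 s[j]='b': π[16]=0 (border '')
j=17 s[j]='f': π[17]=0 (border '')
j=18 s[j]='c': π[18]=1 (border 'c')
j=19 s[j]='g': k: 1→0; π[19]=0 (border '')
j=20 s[j]='c': π[20]=1 (border 'c')
j=21 s[j]='b': π[21]=2 (border 'cb')
j=22 s[j]='f': k: 2→0; π[22]=0 (border '')
j=23 s[j]='f': π[23]=0 (border '')
j=24 s[j]='a': π[24]=0 (border '')
j=25 s[j]='h': π[25]=0 (border '')
j=26 s[j]='f': π[26]=0 (border '')
j=27 s[j]='h': π[27]=0 (border '')
j=28 s[j]='a': π[28]=0 (border '')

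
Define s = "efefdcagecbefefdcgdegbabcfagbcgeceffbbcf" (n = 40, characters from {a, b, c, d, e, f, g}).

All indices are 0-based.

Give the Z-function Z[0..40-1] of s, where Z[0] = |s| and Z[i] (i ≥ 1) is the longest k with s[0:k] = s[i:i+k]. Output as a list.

[40, 0, 2, 0, 0, 0, 0, 0, 1, 0, 0, 6, 0, 2, 0, 0, 0, 0, 0, 1, 0, 0, 0, 0, 0, 0, 0, 0, 0, 0, 0, 1, 0, 2, 0, 0, 0, 0, 0, 0]

Z[0]=40
i=1: i≥r, start 0; Z[1]=0
i=2: i≥r, start 0; Z[2]=2 scan→box=[2,4)
i=3: min(r-i=1, Z[1]=0)=0; Z[3]=0
i=4: i≥r, start 0; Z[4]=0
i=5: i≥r, start 0; Z[5]=0
i=6: i≥r, start 0; Z[6]=0
i=7: i≥r, start 0; Z[7]=0
i=8: i≥r, start 0; Z[8]=1 scan→box=[8,9)
i=9: i≥r, start 0; Z[9]=0
i=10: i≥r, start 0; Z[10]=0
i=11: i≥r, start 0; Z[11]=6 scan→box=[11,17)
i=12: min(r-i=5, Z[1]=0)=0; Z[12]=0
i=13: min(r-i=4, Z[2]=2)=2; Z[13]=2
i=14: min(r-i=3, Z[3]=0)=0; Z[14]=0
i=15: min(r-i=2, Z[4]=0)=0; Z[15]=0
i=16: min(r-i=1, Z[5]=0)=0; Z[16]=0
i=17: i≥r, start 0; Z[17]=0
i=18: i≥r, start 0; Z[18]=0
i=19: i≥r, start 0; Z[19]=1 scan→box=[19,20)
i=20: i≥r, start 0; Z[20]=0
i=21: i≥r, start 0; Z[21]=0
i=22: i≥r, start 0; Z[22]=0
i=23: i≥r, start 0; Z[23]=0
i=24: i≥r, start 0; Z[24]=0
i=25: i≥r, start 0; Z[25]=0
i=26: i≥r, start 0; Z[26]=0
i=27: i≥r, start 0; Z[27]=0
i=28: i≥r, start 0; Z[28]=0
i=29: i≥r, start 0; Z[29]=0
i=30: i≥r, start 0; Z[30]=0
i=31: i≥r, start 0; Z[31]=1 scan→box=[31,32)
i=32: i≥r, start 0; Z[32]=0
i=33: i≥r, start 0; Z[33]=2 scan→box=[33,35)
i=34: min(r-i=1, Z[1]=0)=0; Z[34]=0
i=35: i≥r, start 0; Z[35]=0
i=36: i≥r, start 0; Z[36]=0
i=37: i≥r, start 0; Z[37]=0
i=38: i≥r, start 0; Z[38]=0
i=39: i≥r, start 0; Z[39]=0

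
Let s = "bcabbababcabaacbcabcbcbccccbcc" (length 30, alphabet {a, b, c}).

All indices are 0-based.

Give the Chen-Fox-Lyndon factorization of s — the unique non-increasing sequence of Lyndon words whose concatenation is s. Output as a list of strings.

["bc", "abb", "ababc", "ab", "aacbcabcbcbccccbcc"]

emit factor 1: 'bc' (i=0, period=2)
emit factor 2: 'abb' (i=2, period=3)
emit factor 3: 'ababc' (i=5, period=5)
emit factor 4: 'ab' (i=10, period=2)
emit factor 5: 'aacbcabcbcbccccbcc' (i=12, period=18)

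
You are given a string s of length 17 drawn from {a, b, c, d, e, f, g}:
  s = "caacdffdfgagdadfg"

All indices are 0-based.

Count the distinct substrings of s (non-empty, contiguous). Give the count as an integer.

137

rank | idx | suffix
   0 |   1 | aacdffdfgagdadfg
   1 |   2 | acdffdfgagdadfg
   2 |  13 | adfg
   3 |  10 | agdadfg
   4 |   0 | caacdffdfgagdadfg
   5 |   3 | cdffdfgagdadfg
   6 |  12 | dadfg
   7 |   4 | dffdfgagdadfg
   8 |  14 | dfg
   9 |   7 | dfgagdadfg
  10 |   6 | fdfgagdadfg
  11 |   5 | ffdfgagdadfg
  12 |  15 | fg
  13 |   8 | fgagdadfg
  14 |  16 | g
  15 |   9 | gagdadfg
  16 |  11 | gdadfg

SA = [1, 2, 13, 10, 0, 3, 12, 4, 14, 7, 6, 5, 15, 8, 16, 9, 11]
i: (SA[i-1],SA[i]) lcp shared
  1: (1,2) 1 'a'
  2: (2,13) 1 'a'
  3: (13,10) 1 'a'
  4: (10,0) 0 ''
  5: (0,3) 1 'c'
  6: (3,12) 0 ''
  7: (12,4) 1 'd'
  8: (4,14) 2 'df'
  9: (14,7) 3 'dfg'
  10: (7,6) 0 ''
  11: (6,5) 1 'f'
  12: (5,15) 1 'f'
  13: (15,8) 2 'fg'
  14: (8,16) 0 ''
  15: (16,9) 1 'g'
  16: (9,11) 1 'g'

n(n+1)/2 = 17·18/2 = 153
Σ LCP = 0 + 1 + 1 + 1 + 0 + 1 + 0 + 1 + 2 + 3 + 0 + 1 + 1 + 2 + 0 + 1 + 1 = 16
distinct = 153 − 16 = 137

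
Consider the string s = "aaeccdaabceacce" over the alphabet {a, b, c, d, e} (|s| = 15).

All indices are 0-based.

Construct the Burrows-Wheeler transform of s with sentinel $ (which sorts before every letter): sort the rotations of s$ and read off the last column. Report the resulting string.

ed$aeaaeaccbccca

rank  rotation          last
    0  $aaeccdaabceacce  e
    1  aabceacce$aaeccd  d
    2  aaeccdaabceacce$  $
    3  abceacce$aaeccda  a
    4  acce$aaeccdaabce  e
    5  aeccdaabceacce$a  a
    6  bceacce$aaeccdaa  a
    7  ccdaabceacce$aae  e
    8  cce$aaeccdaabcea  a
    9  cdaabceacce$aaec  c
   10  ce$aaeccdaabceac  c
   11  ceacce$aaeccdaab  b
   12  daabceacce$aaecc  c
   13  e$aaeccdaabceacc  c
   14  eacce$aaeccdaabc  c
   15  eccdaabceacce$aa  a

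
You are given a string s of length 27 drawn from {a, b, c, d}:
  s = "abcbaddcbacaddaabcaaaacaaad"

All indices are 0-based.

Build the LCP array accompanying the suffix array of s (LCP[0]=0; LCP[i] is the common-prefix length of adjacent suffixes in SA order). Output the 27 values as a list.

[0, 3, 3, 2, 2, 2, 1, 3, 1, 3, 1, 2, 3, 0, 2, 1, 2, 0, 4, 2, 1, 3, 0, 1, 1, 1, 2]

rank→(start, suffix):
  0 → (18, 'aaaacaaad')
  1 → (19, 'aaacaaad')
  2 → (23, 'aaad')
  3 → (14, 'aabcaaaacaaad')
  4 → (20, 'aacaaad')
  5 → (24, 'aad')
  6 → (15, 'abcaaaacaaad')
  7 → (0, 'abcbaddcbacaddaabcaaaacaaad')
  8 → (21, 'acaaad')
  9 → (9, 'acaddaabcaaaacaaad')
  10 → (25, 'ad')
  11 → (11, 'addaabcaaaacaaad')
  12 → (4, 'addcbacaddaabcaaaacaaad')
  13 → (8, 'bacaddaabcaaaacaaad')
  14 → (3, 'baddcbacaddaabcaaaacaaad')
  15 → (16, 'bcaaaacaaad')
  16 → (1, 'bcbaddcbacaddaabcaaaacaaad')
  17 → (17, 'caaaacaaad')
  18 → (22, 'caaad')
  19 → (10, 'caddaabcaaaacaaad')
  20 → (7, 'cbacaddaabcaaaacaaad')
  21 → (2, 'cbaddcbacaddaabcaaaacaaad')
  22 → (26, 'd')
  23 → (13, 'daabcaaaacaaad')
  24 → (6, 'dcbacaddaabcaaaacaaad')
  25 → (12, 'ddaabcaaaacaaad')
  26 → (5, 'ddcbacaddaabcaaaacaaad')

SA = [18, 19, 23, 14, 20, 24, 15, 0, 21, 9, 25, 11, 4, 8, 3, 16, 1, 17, 22, 10, 7, 2, 26, 13, 6, 12, 5]
rank  pair      lcp
   1  s[18:],s[19:]  3  'aaa'
   2  s[19:],s[23:]  3  'aaa'
   3  s[23:],s[14:]  2  'aa'
   4  s[14:],s[20:]  2  'aa'
   5  s[20:],s[24:]  2  'aa'
   6  s[24:],s[15:]  1  'a'
   7  s[15:],s[0:]  3  'abc'
   8  s[0:],s[21:]  1  'a'
   9  s[21:],s[9:]  3  'aca'
  10  s[9:],s[25:]  1  'a'
  11  s[25:],s[11:]  2  'ad'
  12  s[11:],s[4:]  3  'add'
  13  s[4:],s[8:]  0  ''
  14  s[8:],s[3:]  2  'ba'
  15  s[3:],s[16:]  1  'b'
  16  s[16:],s[1:]  2  'bc'
  17  s[1:],s[17:]  0  ''
  18  s[17:],s[22:]  4  'caaa'
  19  s[22:],s[10:]  2  'ca'
  20  s[10:],s[7:]  1  'c'
  21  s[7:],s[2:]  3  'cba'
  22  s[2:],s[26:]  0  ''
  23  s[26:],s[13:]  1  'd'
  24  s[13:],s[6:]  1  'd'
  25  s[6:],s[12:]  1  'd'
  26  s[12:],s[5:]  2  'dd'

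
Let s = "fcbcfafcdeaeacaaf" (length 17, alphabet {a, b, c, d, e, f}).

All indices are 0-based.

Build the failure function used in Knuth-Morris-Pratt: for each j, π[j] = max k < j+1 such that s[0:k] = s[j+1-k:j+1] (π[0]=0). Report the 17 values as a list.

[0, 0, 0, 0, 1, 0, 1, 2, 0, 0, 0, 0, 0, 0, 0, 0, 1]

π[0] = 0
j=1 s[j]='c': π[1]=0 (border '')
j=2 s[j]='b': π[2]=0 (border '')
j=3 s[j]='c': π[3]=0 (border '')
j=4 s[j]='f': π[4]=1 (border 'f')
j=5 s[j]='a': k: 1→0; π[5]=0 (border '')
j=6 s[j]='f': π[6]=1 (border 'f')
j=7 s[j]='c': π[7]=2 (border 'fc')
j=8 s[j]='d': k: 2→0; π[8]=0 (border '')
j=9 s[j]='e': π[9]=0 (border '')
j=10 s[j]='a': π[10]=0 (border '')
j=11 s[j]='e': π[11]=0 (border '')
j=12 s[j]='a': π[12]=0 (border '')
j=13 s[j]='c': π[13]=0 (border '')
j=14 s[j]='a': π[14]=0 (border '')
j=15 s[j]='a': π[15]=0 (border '')
j=16 s[j]='f': π[16]=1 (border 'f')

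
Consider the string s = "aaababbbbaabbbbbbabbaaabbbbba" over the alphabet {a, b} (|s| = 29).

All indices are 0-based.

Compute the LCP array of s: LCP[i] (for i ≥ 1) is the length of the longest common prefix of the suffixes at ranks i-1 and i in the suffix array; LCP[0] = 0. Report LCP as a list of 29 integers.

sorted suffixes:
  #0 SA[0]=28  'a'
  #1 SA[1]=0  'aaababbbbaabbbbbbabbaaabbbbba'
  #2 SA[2]=20  'aaabbbbba'
  #3 SA[3]=1  'aababbbbaabbbbbbabbaaabbbbba'
  #4 SA[4]=21  'aabbbbba'
  #5 SA[5]=9  'aabbbbbbabbaaabbbbba'
  #6 SA[6]=2  'ababbbbaabbbbbbabbaaabbbbba'
  #7 SA[7]=17  'abbaaabbbbba'
  #8 SA[8]=4  'abbbbaabbbbbbabbaaabbbbba'
  #9 SA[9]=22  'abbbbba'
  #10 SA[10]=10  'abbbbbbabbaaabbbbba'
  #11 SA[11]=27  'ba'
  #12 SA[12]=19  'baaabbbbba'
  #13 SA[13]=8  'baabbbbbbabbaaabbbbba'
  #14 SA[14]=16  'babbaaabbbbba'
  #15 SA[15]=3  'babbbbaabbbbbbabbaaabbbbba'
  #16 SA[16]=26  'bba'
  #17 SA[17]=18  'bbaaabbbbba'
  #18 SA[18]=7  'bbaabbbbbbabbaaabbbbba'
  #19 SA[19]=15  'bbabbaaabbbbba'
  #20 SA[20]=25  'bbba'
  #21 SA[21]=6  'bbbaabbbbbbabbaaabbbbba'
  #22 SA[22]=14  'bbbabbaaabbbbba'
  #23 SA[23]=24  'bbbba'
  #24 SA[24]=5  'bbbbaabbbbbbabbaaabbbbba'
  #25 SA[25]=13  'bbbbabbaaabbbbba'
  #26 SA[26]=23  'bbbbba'
  #27 SA[27]=12  'bbbbbabbaaabbbbba'
  #28 SA[28]=11  'bbbbbbabbaaabbbbba'

SA = [28, 0, 20, 1, 21, 9, 2, 17, 4, 22, 10, 27, 19, 8, 16, 3, 26, 18, 7, 15, 25, 6, 14, 24, 5, 13, 23, 12, 11]
i: (SA[i-1],SA[i]) lcp shared
  1: (28,0) 1 'a'
  2: (0,20) 4 'aaab'
  3: (20,1) 2 'aa'
  4: (1,21) 3 'aab'
  5: (21,9) 7 'aabbbbb'
  6: (9,2) 1 'a'
  7: (2,17) 2 'ab'
  8: (17,4) 3 'abb'
  9: (4,22) 5 'abbbb'
  10: (22,10) 6 'abbbbb'
  11: (10,27) 0 ''
  12: (27,19) 2 'ba'
  13: (19,8) 3 'baa'
  14: (8,16) 2 'ba'
  15: (16,3) 4 'babb'
  16: (3,26) 1 'b'
  17: (26,18) 3 'bba'
  18: (18,7) 4 'bbaa'
  19: (7,15) 3 'bba'
  20: (15,25) 2 'bb'
  21: (25,6) 4 'bbba'
  22: (6,14) 4 'bbba'
  23: (14,24) 3 'bbb'
  24: (24,5) 5 'bbbba'
  25: (5,13) 5 'bbbba'
  26: (13,23) 4 'bbbb'
  27: (23,12) 6 'bbbbba'
  28: (12,11) 5 'bbbbb'

[0, 1, 4, 2, 3, 7, 1, 2, 3, 5, 6, 0, 2, 3, 2, 4, 1, 3, 4, 3, 2, 4, 4, 3, 5, 5, 4, 6, 5]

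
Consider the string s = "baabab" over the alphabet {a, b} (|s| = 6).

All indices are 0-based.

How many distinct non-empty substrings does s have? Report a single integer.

15

rank→(start, suffix):
  0 → (1, 'aabab')
  1 → (4, 'ab')
  2 → (2, 'abab')
  3 → (5, 'b')
  4 → (0, 'baabab')
  5 → (3, 'bab')

SA = [1, 4, 2, 5, 0, 3]
[i] adj suffixes → lcp
  [1] 1/4 → 1 ('a')
  [2] 4/2 → 2 ('ab')
  [3] 2/5 → 0 ('')
  [4] 5/0 → 1 ('b')
  [5] 0/3 → 2 ('ba')

n(n+1)/2 = 6·7/2 = 21
Σ LCP = 0 + 1 + 2 + 0 + 1 + 2 = 6
distinct = 21 − 6 = 15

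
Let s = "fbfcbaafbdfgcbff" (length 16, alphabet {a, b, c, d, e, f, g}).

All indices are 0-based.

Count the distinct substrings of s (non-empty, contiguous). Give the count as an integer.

rank | idx | suffix
   0 |   5 | aafbdfgcbff
   1 |   6 | afbdfgcbff
   2 |   4 | baafbdfgcbff
   3 |   8 | bdfgcbff
   4 |   1 | bfcbaafbdfgcbff
   5 |  13 | bff
   6 |   3 | cbaafbdfgcbff
   7 |  12 | cbff
   8 |   9 | dfgcbff
   9 |  15 | f
  10 |   7 | fbdfgcbff
  11 |   0 | fbfcbaafbdfgcbff
  12 |   2 | fcbaafbdfgcbff
  13 |  14 | ff
  14 |  10 | fgcbff
  15 |  11 | gcbff

SA = [5, 6, 4, 8, 1, 13, 3, 12, 9, 15, 7, 0, 2, 14, 10, 11]
rank  pair      lcp
   1  s[5:],s[6:]  1  'a'
   2  s[6:],s[4:]  0  ''
   3  s[4:],s[8:]  1  'b'
   4  s[8:],s[1:]  1  'b'
   5  s[1:],s[13:]  2  'bf'
   6  s[13:],s[3:]  0  ''
   7  s[3:],s[12:]  2  'cb'
   8  s[12:],s[9:]  0  ''
   9  s[9:],s[15:]  0  ''
  10  s[15:],s[7:]  1  'f'
  11  s[7:],s[0:]  2  'fb'
  12  s[0:],s[2:]  1  'f'
  13  s[2:],s[14:]  1  'f'
  14  s[14:],s[10:]  1  'f'
  15  s[10:],s[11:]  0  ''

n(n+1)/2 = 16·17/2 = 136
Σ LCP = 0 + 1 + 0 + 1 + 1 + 2 + 0 + 2 + 0 + 0 + 1 + 2 + 1 + 1 + 1 + 0 = 13
distinct = 136 − 13 = 123

123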